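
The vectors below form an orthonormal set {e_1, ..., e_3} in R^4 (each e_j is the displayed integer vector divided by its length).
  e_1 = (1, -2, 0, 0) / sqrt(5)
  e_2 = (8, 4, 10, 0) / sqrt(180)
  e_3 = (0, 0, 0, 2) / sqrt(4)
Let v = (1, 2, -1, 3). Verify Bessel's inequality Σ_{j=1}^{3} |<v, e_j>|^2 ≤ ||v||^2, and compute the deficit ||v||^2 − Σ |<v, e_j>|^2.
Σ |<v, e_j>|^2 = 11; ||v||^2 = 15; deficit = 4

Write each e_j = u_j / sqrt(<u_j, u_j>) where u_j is the displayed integer vector. Then <v, e_j> = <v, u_j> / sqrt(<u_j, u_j>), so |<v, e_j>|^2 = <v, u_j>^2 / <u_j, u_j>.
Coefficients: <v, e_1> = -3/sqrt(5), <v, e_2> = 6/sqrt(180), <v, e_3> = 6/sqrt(4).
Square and sum: Σ |<v, e_j>|^2 = 11.
Compute ||v||^2 = v·v = 15.
Deficit = 15 − 11 = 4 ≥ 0, confirming Bessel's inequality. (The deficit equals ||v − Σ <v,e_j> e_j||^2, the squared distance from v to span{e_j}.)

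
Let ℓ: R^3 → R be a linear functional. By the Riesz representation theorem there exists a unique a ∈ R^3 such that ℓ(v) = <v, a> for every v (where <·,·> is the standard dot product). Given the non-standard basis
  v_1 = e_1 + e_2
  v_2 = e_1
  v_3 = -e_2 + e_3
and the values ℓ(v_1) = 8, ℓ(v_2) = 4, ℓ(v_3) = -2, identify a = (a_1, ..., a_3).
a = (4, 4, 2)

Write a = (a_1, ..., a_3) in the standard basis. For each basis vector v_i, ℓ(v_i) = <v_i, a> is a linear equation in the a_j's. Collect the n equations into a matrix system V a = ℓ, where row i of V is v_i (expressed in the standard basis). Since V is invertible (lower-triangular with 1s on the diagonal, up to permutation), solve by back-substitution:
  V =
[[1, 1, 0],
 [1, 0, 0],
 [0, -1, 1]]
  V a = (8, 4, -2)
Solving gives a = (4, 4, 2).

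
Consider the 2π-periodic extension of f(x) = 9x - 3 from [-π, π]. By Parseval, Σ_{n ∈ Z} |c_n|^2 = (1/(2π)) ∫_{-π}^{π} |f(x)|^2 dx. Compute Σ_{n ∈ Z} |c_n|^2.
Σ |c_n|^2 = 27π^2 + 9

Expand and integrate term by term over [-π, π]:
  ∫ (9x)^2 dx = 81·(2π^3/3); ∫ 2·9·(-3)·x dx = 0 (odd integrand); ∫ (-3)^2 dx = 9·2π.
So (1/(2π)) ∫_{-π}^{π} (9x - 3)^2 dx = 81π^2/3 + 9 = 27π^2 + 9.
Parseval ⇒ Σ |c_n|^2 = 27π^2 + 9.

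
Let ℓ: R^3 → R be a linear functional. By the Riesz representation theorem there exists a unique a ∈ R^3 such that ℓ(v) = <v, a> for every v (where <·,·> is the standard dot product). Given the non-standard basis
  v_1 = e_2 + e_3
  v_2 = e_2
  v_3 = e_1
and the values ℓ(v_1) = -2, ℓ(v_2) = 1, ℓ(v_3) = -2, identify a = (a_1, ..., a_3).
a = (-2, 1, -3)

Write a = (a_1, ..., a_3) in the standard basis. For each basis vector v_i, ℓ(v_i) = <v_i, a> is a linear equation in the a_j's. Collect the n equations into a matrix system V a = ℓ, where row i of V is v_i (expressed in the standard basis). Since V is invertible (lower-triangular with 1s on the diagonal, up to permutation), solve by back-substitution:
  V =
[[0, 1, 1],
 [0, 1, 0],
 [1, 0, 0]]
  V a = (-2, 1, -2)
Solving gives a = (-2, 1, -3).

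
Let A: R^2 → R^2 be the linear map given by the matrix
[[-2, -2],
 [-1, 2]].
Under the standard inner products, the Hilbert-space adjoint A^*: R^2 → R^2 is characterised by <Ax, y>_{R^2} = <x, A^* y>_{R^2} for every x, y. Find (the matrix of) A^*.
A^* = A^T =
[[-2, -1],
 [-2, 2]]

For real matrices with standard dot products, the defining identity <Ax, y> = <x, A^* y> gives (Ax)^T y = x^T (A^*) y, i.e. x^T A^T y = x^T (A^*) y. Since this holds for all x, y, we must have A^* = A^T. Therefore
A^* =
[[-2, -1],
 [-2, 2]].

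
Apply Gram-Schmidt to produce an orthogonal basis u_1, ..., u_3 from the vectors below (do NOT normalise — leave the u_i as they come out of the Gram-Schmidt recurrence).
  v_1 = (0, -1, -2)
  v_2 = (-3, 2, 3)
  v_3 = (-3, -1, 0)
Orthogonal basis:
  u_1 = (0, -1, -2)
  u_2 = (-3, 2/5, -1/5)
  u_3 = (-9/46, -27/23, 27/46)

Apply the Gram-Schmidt recurrence
  u_1 = v_1
  u_i = v_i − Σ_{j<i} ((v_i · u_j) / (u_j · u_j)) · u_j.

Step by step this gives:
  u_1 = (0, -1, -2)
  u_2 = (-3, 2/5, -1/5)
  u_3 = (-9/46, -27/23, 27/46)

Orthogonality check:
  u_2 · u_1 = 0 (should be 0)
  u_3 · u_1 = 0 (should be 0)
  u_3 · u_2 = 0 (should be 0)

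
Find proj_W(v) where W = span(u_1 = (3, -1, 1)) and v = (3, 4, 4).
proj_W(v) = (27/11, -9/11, 9/11)

Set up U = [u_1 | ... | u_1] ∈ R^(3×1). The projector onto W = col(U) is P = U (U^T U)^(-1) U^T.
Compute U^T U =
  [11],
and U^T v = (9).
Solve U^T U · c = U^T v for the coefficients: c = (9/11). The projection is proj_W(v) = U c.
Check: (v - proj_W(v)) · u_1 = 0  (should be 0).
Result: proj_W(v) = (27/11, -9/11, 9/11).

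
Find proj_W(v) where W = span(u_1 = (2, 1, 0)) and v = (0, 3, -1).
proj_W(v) = (6/5, 3/5, 0)

Set up U = [u_1 | ... | u_1] ∈ R^(3×1). The projector onto W = col(U) is P = U (U^T U)^(-1) U^T.
Compute U^T U =
  [5],
and U^T v = (3).
Solve U^T U · c = U^T v for the coefficients: c = (3/5). The projection is proj_W(v) = U c.
Check: (v - proj_W(v)) · u_1 = 0  (should be 0).
Result: proj_W(v) = (6/5, 3/5, 0).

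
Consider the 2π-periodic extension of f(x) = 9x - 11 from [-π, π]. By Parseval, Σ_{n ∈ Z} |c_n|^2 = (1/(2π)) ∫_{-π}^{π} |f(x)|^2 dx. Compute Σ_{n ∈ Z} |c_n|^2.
Σ |c_n|^2 = 27π^2 + 121

Expand and integrate term by term over [-π, π]:
  ∫ (9x)^2 dx = 81·(2π^3/3); ∫ 2·9·(-11)·x dx = 0 (odd integrand); ∫ (-11)^2 dx = 121·2π.
So (1/(2π)) ∫_{-π}^{π} (9x - 11)^2 dx = 81π^2/3 + 121 = 27π^2 + 121.
Parseval ⇒ Σ |c_n|^2 = 27π^2 + 121.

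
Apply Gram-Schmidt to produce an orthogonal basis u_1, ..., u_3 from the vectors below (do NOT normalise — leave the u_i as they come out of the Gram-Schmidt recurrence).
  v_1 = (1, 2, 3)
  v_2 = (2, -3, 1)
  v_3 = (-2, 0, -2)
Orthogonal basis:
  u_1 = (1, 2, 3)
  u_2 = (29/14, -20/7, 17/14)
  u_3 = (-88/195, -8/39, 56/195)

Apply the Gram-Schmidt recurrence
  u_1 = v_1
  u_i = v_i − Σ_{j<i} ((v_i · u_j) / (u_j · u_j)) · u_j.

Step by step this gives:
  u_1 = (1, 2, 3)
  u_2 = (29/14, -20/7, 17/14)
  u_3 = (-88/195, -8/39, 56/195)

Orthogonality check:
  u_2 · u_1 = 0 (should be 0)
  u_3 · u_1 = 0 (should be 0)
  u_3 · u_2 = 0 (should be 0)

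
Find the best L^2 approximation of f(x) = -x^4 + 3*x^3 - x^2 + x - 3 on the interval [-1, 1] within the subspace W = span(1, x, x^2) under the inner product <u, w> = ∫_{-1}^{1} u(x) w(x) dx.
g(x) = -13*x^2/7 + 14*x/5 - 102/35

The best approximation g ∈ W is the orthogonal projection of f onto W. Writing g = a_0 + a_1 x + a_2 x^2, the coefficients solve the normal equations G · a = b where
  G_{ij} = <φ_i, φ_j> and b_i = <f, φ_i>, with φ_0 = 1, φ_1 = x, φ_2 = x^2.
G =
  [2, 0, 2/3]
  [0, 2/3, 0]
  [2/3, 0, 2/5],
b = (-106/15, 28/15, -94/35).
Solving gives a_0 = -102/35, a_1 = 14/5, a_2 = -13/7, so
  g(x) = -13*x^2/7 + 14*x/5 - 102/35.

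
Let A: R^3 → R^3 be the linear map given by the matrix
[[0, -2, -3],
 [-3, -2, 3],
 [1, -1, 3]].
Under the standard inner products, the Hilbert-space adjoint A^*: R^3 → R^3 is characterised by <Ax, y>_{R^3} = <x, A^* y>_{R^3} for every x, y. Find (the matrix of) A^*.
A^* = A^T =
[[0, -3, 1],
 [-2, -2, -1],
 [-3, 3, 3]]

For real matrices with standard dot products, the defining identity <Ax, y> = <x, A^* y> gives (Ax)^T y = x^T (A^*) y, i.e. x^T A^T y = x^T (A^*) y. Since this holds for all x, y, we must have A^* = A^T. Therefore
A^* =
[[0, -3, 1],
 [-2, -2, -1],
 [-3, 3, 3]].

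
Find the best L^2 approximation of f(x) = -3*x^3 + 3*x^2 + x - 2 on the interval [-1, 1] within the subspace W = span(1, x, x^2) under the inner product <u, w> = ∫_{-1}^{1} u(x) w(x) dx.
g(x) = 3*x^2 - 4*x/5 - 2

The best approximation g ∈ W is the orthogonal projection of f onto W. Writing g = a_0 + a_1 x + a_2 x^2, the coefficients solve the normal equations G · a = b where
  G_{ij} = <φ_i, φ_j> and b_i = <f, φ_i>, with φ_0 = 1, φ_1 = x, φ_2 = x^2.
G =
  [2, 0, 2/3]
  [0, 2/3, 0]
  [2/3, 0, 2/5],
b = (-2, -8/15, -2/15).
Solving gives a_0 = -2, a_1 = -4/5, a_2 = 3, so
  g(x) = 3*x^2 - 4*x/5 - 2.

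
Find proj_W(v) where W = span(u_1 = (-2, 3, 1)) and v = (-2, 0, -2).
proj_W(v) = (-2/7, 3/7, 1/7)

Set up U = [u_1 | ... | u_1] ∈ R^(3×1). The projector onto W = col(U) is P = U (U^T U)^(-1) U^T.
Compute U^T U =
  [14],
and U^T v = (2).
Solve U^T U · c = U^T v for the coefficients: c = (1/7). The projection is proj_W(v) = U c.
Check: (v - proj_W(v)) · u_1 = 0  (should be 0).
Result: proj_W(v) = (-2/7, 3/7, 1/7).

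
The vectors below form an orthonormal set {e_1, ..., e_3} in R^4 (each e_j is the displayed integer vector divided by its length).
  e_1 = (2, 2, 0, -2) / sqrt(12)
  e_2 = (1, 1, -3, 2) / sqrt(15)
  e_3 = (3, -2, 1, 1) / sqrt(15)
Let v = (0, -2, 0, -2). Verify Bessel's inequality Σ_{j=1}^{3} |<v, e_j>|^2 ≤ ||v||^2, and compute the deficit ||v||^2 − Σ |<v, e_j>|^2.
Σ |<v, e_j>|^2 = 8/3; ||v||^2 = 8; deficit = 16/3

Write each e_j = u_j / sqrt(<u_j, u_j>) where u_j is the displayed integer vector. Then <v, e_j> = <v, u_j> / sqrt(<u_j, u_j>), so |<v, e_j>|^2 = <v, u_j>^2 / <u_j, u_j>.
Coefficients: <v, e_1> = 0/sqrt(12), <v, e_2> = -6/sqrt(15), <v, e_3> = 2/sqrt(15).
Square and sum: Σ |<v, e_j>|^2 = 8/3.
Compute ||v||^2 = v·v = 8.
Deficit = 8 − 8/3 = 16/3 ≥ 0, confirming Bessel's inequality. (The deficit equals ||v − Σ <v,e_j> e_j||^2, the squared distance from v to span{e_j}.)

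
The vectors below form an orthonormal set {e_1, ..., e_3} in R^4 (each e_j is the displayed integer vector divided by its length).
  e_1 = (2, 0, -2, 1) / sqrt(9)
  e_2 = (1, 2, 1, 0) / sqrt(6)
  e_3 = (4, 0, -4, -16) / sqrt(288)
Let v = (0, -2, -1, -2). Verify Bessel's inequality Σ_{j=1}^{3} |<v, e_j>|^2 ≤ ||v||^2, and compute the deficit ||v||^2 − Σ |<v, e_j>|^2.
Σ |<v, e_j>|^2 = 26/3; ||v||^2 = 9; deficit = 1/3

Write each e_j = u_j / sqrt(<u_j, u_j>) where u_j is the displayed integer vector. Then <v, e_j> = <v, u_j> / sqrt(<u_j, u_j>), so |<v, e_j>|^2 = <v, u_j>^2 / <u_j, u_j>.
Coefficients: <v, e_1> = 0/sqrt(9), <v, e_2> = -5/sqrt(6), <v, e_3> = 36/sqrt(288).
Square and sum: Σ |<v, e_j>|^2 = 26/3.
Compute ||v||^2 = v·v = 9.
Deficit = 9 − 26/3 = 1/3 ≥ 0, confirming Bessel's inequality. (The deficit equals ||v − Σ <v,e_j> e_j||^2, the squared distance from v to span{e_j}.)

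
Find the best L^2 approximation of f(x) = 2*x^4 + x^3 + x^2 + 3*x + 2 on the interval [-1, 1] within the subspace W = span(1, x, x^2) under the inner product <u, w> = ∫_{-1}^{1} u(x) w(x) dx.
g(x) = 19*x^2/7 + 18*x/5 + 64/35

The best approximation g ∈ W is the orthogonal projection of f onto W. Writing g = a_0 + a_1 x + a_2 x^2, the coefficients solve the normal equations G · a = b where
  G_{ij} = <φ_i, φ_j> and b_i = <f, φ_i>, with φ_0 = 1, φ_1 = x, φ_2 = x^2.
G =
  [2, 0, 2/3]
  [0, 2/3, 0]
  [2/3, 0, 2/5],
b = (82/15, 12/5, 242/105).
Solving gives a_0 = 64/35, a_1 = 18/5, a_2 = 19/7, so
  g(x) = 19*x^2/7 + 18*x/5 + 64/35.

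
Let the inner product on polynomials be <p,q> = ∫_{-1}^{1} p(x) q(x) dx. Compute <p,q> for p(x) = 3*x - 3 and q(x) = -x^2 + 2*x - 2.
<p,q> = 18

Expand the product: p(x)·q(x) = -3*x^3 + 9*x^2 - 12*x + 6.
∫_{-1}^{1} of each monomial x^k gives [2/(k+1) if k even, 0 if k odd]. Integrating term-by-term (or equivalently evaluating the antiderivative F(x) = -3*x^4/4 + 3*x^3 - 6*x^2 + 6*x at the endpoints):
  F(1) − F(−1) = 9/4 − (-63/4) = 18.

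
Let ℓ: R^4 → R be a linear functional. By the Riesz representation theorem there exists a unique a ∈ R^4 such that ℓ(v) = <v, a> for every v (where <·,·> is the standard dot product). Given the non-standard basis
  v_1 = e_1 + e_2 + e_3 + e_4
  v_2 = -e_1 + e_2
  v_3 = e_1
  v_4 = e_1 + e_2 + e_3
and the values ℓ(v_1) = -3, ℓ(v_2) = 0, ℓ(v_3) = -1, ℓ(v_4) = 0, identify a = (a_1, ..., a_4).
a = (-1, -1, 2, -3)

Write a = (a_1, ..., a_4) in the standard basis. For each basis vector v_i, ℓ(v_i) = <v_i, a> is a linear equation in the a_j's. Collect the n equations into a matrix system V a = ℓ, where row i of V is v_i (expressed in the standard basis). Since V is invertible (lower-triangular with 1s on the diagonal, up to permutation), solve by back-substitution:
  V =
[[1, 1, 1, 1],
 [-1, 1, 0, 0],
 [1, 0, 0, 0],
 [1, 1, 1, 0]]
  V a = (-3, 0, -1, 0)
Solving gives a = (-1, -1, 2, -3).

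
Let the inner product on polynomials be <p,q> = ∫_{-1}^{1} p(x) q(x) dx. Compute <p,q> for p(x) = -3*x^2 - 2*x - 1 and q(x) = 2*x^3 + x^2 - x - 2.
<p,q> = 88/15

Expand the product: p(x)·q(x) = -6*x^5 - 7*x^4 - x^3 + 7*x^2 + 5*x + 2.
∫_{-1}^{1} of each monomial x^k gives [2/(k+1) if k even, 0 if k odd]. Integrating term-by-term (or equivalently evaluating the antiderivative F(x) = -x^6 - 7*x^5/5 - x^4/4 + 7*x^3/3 + 5*x^2/2 + 2*x at the endpoints):
  F(1) − F(−1) = 251/60 − (-101/60) = 88/15.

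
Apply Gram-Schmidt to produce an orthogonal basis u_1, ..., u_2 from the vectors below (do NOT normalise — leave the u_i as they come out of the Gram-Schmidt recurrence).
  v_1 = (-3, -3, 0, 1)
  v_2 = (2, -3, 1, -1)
Orthogonal basis:
  u_1 = (-3, -3, 0, 1)
  u_2 = (44/19, -51/19, 1, -21/19)

Apply the Gram-Schmidt recurrence
  u_1 = v_1
  u_i = v_i − Σ_{j<i} ((v_i · u_j) / (u_j · u_j)) · u_j.

Step by step this gives:
  u_1 = (-3, -3, 0, 1)
  u_2 = (44/19, -51/19, 1, -21/19)

Orthogonality check:
  u_2 · u_1 = 0 (should be 0)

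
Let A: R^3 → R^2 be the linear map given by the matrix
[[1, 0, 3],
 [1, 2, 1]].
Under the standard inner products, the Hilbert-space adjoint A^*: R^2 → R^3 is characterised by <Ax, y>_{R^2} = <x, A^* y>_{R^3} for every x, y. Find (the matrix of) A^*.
A^* = A^T =
[[1, 1],
 [0, 2],
 [3, 1]]

For real matrices with standard dot products, the defining identity <Ax, y> = <x, A^* y> gives (Ax)^T y = x^T (A^*) y, i.e. x^T A^T y = x^T (A^*) y. Since this holds for all x, y, we must have A^* = A^T. Therefore
A^* =
[[1, 1],
 [0, 2],
 [3, 1]].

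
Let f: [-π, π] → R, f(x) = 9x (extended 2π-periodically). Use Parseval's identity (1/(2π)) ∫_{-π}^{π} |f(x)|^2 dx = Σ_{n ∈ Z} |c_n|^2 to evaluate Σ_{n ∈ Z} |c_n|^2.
Σ |c_n|^2 = 27π^2

Expand and integrate term by term over [-π, π]:
  ∫ (9x)^2 dx = 81·(2π^3/3); ∫ 2·9·(0)·x dx = 0 (odd integrand); ∫ 0^2 dx = 0·2π.
So (1/(2π)) ∫_{-π}^{π} (9x)^2 dx = 81π^2/3 + 0 = 27π^2.
Parseval ⇒ Σ |c_n|^2 = 27π^2.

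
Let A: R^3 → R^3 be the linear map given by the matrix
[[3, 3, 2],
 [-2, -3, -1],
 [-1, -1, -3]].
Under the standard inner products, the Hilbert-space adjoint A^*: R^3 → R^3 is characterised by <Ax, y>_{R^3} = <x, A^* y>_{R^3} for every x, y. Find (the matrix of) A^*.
A^* = A^T =
[[3, -2, -1],
 [3, -3, -1],
 [2, -1, -3]]

For real matrices with standard dot products, the defining identity <Ax, y> = <x, A^* y> gives (Ax)^T y = x^T (A^*) y, i.e. x^T A^T y = x^T (A^*) y. Since this holds for all x, y, we must have A^* = A^T. Therefore
A^* =
[[3, -2, -1],
 [3, -3, -1],
 [2, -1, -3]].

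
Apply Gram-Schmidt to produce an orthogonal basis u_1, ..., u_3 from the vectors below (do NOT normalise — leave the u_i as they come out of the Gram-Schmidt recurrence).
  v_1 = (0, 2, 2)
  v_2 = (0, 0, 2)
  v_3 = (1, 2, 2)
Orthogonal basis:
  u_1 = (0, 2, 2)
  u_2 = (0, -1, 1)
  u_3 = (1, 0, 0)

Apply the Gram-Schmidt recurrence
  u_1 = v_1
  u_i = v_i − Σ_{j<i} ((v_i · u_j) / (u_j · u_j)) · u_j.

Step by step this gives:
  u_1 = (0, 2, 2)
  u_2 = (0, -1, 1)
  u_3 = (1, 0, 0)

Orthogonality check:
  u_2 · u_1 = 0 (should be 0)
  u_3 · u_1 = 0 (should be 0)
  u_3 · u_2 = 0 (should be 0)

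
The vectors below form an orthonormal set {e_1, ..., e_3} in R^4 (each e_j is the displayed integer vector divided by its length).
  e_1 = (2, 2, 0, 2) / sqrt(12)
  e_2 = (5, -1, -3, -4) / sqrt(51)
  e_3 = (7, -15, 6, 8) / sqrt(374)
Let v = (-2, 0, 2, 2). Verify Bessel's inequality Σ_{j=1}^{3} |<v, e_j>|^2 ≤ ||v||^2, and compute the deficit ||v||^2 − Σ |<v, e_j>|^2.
Σ |<v, e_j>|^2 = 130/11; ||v||^2 = 12; deficit = 2/11

Write each e_j = u_j / sqrt(<u_j, u_j>) where u_j is the displayed integer vector. Then <v, e_j> = <v, u_j> / sqrt(<u_j, u_j>), so |<v, e_j>|^2 = <v, u_j>^2 / <u_j, u_j>.
Coefficients: <v, e_1> = 0/sqrt(12), <v, e_2> = -24/sqrt(51), <v, e_3> = 14/sqrt(374).
Square and sum: Σ |<v, e_j>|^2 = 130/11.
Compute ||v||^2 = v·v = 12.
Deficit = 12 − 130/11 = 2/11 ≥ 0, confirming Bessel's inequality. (The deficit equals ||v − Σ <v,e_j> e_j||^2, the squared distance from v to span{e_j}.)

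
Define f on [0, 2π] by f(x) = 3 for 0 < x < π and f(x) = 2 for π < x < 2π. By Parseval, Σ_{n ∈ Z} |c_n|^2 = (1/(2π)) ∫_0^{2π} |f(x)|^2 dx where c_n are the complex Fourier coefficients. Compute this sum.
Σ |c_n|^2 = 13/2

Parseval equates the L^2 energy of f (normalised by 1/(2π)) with the ℓ^2 sum of its Fourier coefficients: (1/(2π)) ∫_0^{2π} |f|^2 = Σ |c_n|^2.
Compute the left side: (1/(2π)) [∫_0^π 3^2 dx + ∫_π^{2π} 2^2 dx] = (1/(2π)) · (9π + 4π) = (9 + 4)/2 = 13/2.
So Σ_{n ∈ Z} |c_n|^2 = 13/2.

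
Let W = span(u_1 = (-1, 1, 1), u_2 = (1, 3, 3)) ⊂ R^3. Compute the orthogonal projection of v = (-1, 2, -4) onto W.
proj_W(v) = (-1, -1, -1)

Set up U = [u_1 | ... | u_2] ∈ R^(3×2). The projector onto W = col(U) is P = U (U^T U)^(-1) U^T.
Compute U^T U =
  [3, 5]
  [5, 19],
and U^T v = (-1, -7).
Solve U^T U · c = U^T v for the coefficients: c = (1/2, -1/2). The projection is proj_W(v) = U c.
Check: (v - proj_W(v)) · u_1 = 0  (should be 0).
Check: (v - proj_W(v)) · u_2 = 0  (should be 0).
Result: proj_W(v) = (-1, -1, -1).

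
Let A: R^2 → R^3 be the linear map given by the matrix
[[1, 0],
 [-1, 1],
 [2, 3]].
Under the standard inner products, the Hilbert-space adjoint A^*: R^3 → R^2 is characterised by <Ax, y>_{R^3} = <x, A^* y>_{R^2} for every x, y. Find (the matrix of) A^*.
A^* = A^T =
[[1, -1, 2],
 [0, 1, 3]]

For real matrices with standard dot products, the defining identity <Ax, y> = <x, A^* y> gives (Ax)^T y = x^T (A^*) y, i.e. x^T A^T y = x^T (A^*) y. Since this holds for all x, y, we must have A^* = A^T. Therefore
A^* =
[[1, -1, 2],
 [0, 1, 3]].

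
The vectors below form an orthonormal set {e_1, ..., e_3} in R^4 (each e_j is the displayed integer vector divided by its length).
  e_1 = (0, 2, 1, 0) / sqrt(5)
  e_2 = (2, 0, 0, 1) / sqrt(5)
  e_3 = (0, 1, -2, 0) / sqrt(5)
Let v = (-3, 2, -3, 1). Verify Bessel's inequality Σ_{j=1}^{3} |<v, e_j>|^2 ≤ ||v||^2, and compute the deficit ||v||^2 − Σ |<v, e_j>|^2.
Σ |<v, e_j>|^2 = 18; ||v||^2 = 23; deficit = 5

Write each e_j = u_j / sqrt(<u_j, u_j>) where u_j is the displayed integer vector. Then <v, e_j> = <v, u_j> / sqrt(<u_j, u_j>), so |<v, e_j>|^2 = <v, u_j>^2 / <u_j, u_j>.
Coefficients: <v, e_1> = 1/sqrt(5), <v, e_2> = -5/sqrt(5), <v, e_3> = 8/sqrt(5).
Square and sum: Σ |<v, e_j>|^2 = 18.
Compute ||v||^2 = v·v = 23.
Deficit = 23 − 18 = 5 ≥ 0, confirming Bessel's inequality. (The deficit equals ||v − Σ <v,e_j> e_j||^2, the squared distance from v to span{e_j}.)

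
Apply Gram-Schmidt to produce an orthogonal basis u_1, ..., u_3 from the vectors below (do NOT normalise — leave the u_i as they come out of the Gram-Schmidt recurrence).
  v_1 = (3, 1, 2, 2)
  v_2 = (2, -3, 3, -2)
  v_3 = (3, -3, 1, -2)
Orthogonal basis:
  u_1 = (3, 1, 2, 2)
  u_2 = (7/6, -59/18, 22/9, -23/9)
  u_3 = (595/443, -195/443, -673/443, -122/443)

Apply the Gram-Schmidt recurrence
  u_1 = v_1
  u_i = v_i − Σ_{j<i} ((v_i · u_j) / (u_j · u_j)) · u_j.

Step by step this gives:
  u_1 = (3, 1, 2, 2)
  u_2 = (7/6, -59/18, 22/9, -23/9)
  u_3 = (595/443, -195/443, -673/443, -122/443)

Orthogonality check:
  u_2 · u_1 = 0 (should be 0)
  u_3 · u_1 = 0 (should be 0)
  u_3 · u_2 = 0 (should be 0)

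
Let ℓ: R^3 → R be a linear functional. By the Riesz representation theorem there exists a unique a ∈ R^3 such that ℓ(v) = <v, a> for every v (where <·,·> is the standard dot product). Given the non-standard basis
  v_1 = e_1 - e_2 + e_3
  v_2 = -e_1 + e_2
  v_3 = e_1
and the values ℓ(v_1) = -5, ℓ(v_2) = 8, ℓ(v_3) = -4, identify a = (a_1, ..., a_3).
a = (-4, 4, 3)

Write a = (a_1, ..., a_3) in the standard basis. For each basis vector v_i, ℓ(v_i) = <v_i, a> is a linear equation in the a_j's. Collect the n equations into a matrix system V a = ℓ, where row i of V is v_i (expressed in the standard basis). Since V is invertible (lower-triangular with 1s on the diagonal, up to permutation), solve by back-substitution:
  V =
[[1, -1, 1],
 [-1, 1, 0],
 [1, 0, 0]]
  V a = (-5, 8, -4)
Solving gives a = (-4, 4, 3).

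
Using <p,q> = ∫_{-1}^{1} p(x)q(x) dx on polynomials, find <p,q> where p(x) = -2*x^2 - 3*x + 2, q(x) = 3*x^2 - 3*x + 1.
<p,q> = 154/15

Expand the product: p(x)·q(x) = -6*x^4 - 3*x^3 + 13*x^2 - 9*x + 2.
∫_{-1}^{1} of each monomial x^k gives [2/(k+1) if k even, 0 if k odd]. Integrating term-by-term (or equivalently evaluating the antiderivative F(x) = -6*x^5/5 - 3*x^4/4 + 13*x^3/3 - 9*x^2/2 + 2*x at the endpoints):
  F(1) − F(−1) = -7/60 − (-623/60) = 154/15.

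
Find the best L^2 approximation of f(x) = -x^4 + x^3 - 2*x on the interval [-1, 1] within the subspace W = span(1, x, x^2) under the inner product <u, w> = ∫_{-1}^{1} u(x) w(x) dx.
g(x) = -6*x^2/7 - 7*x/5 + 3/35

The best approximation g ∈ W is the orthogonal projection of f onto W. Writing g = a_0 + a_1 x + a_2 x^2, the coefficients solve the normal equations G · a = b where
  G_{ij} = <φ_i, φ_j> and b_i = <f, φ_i>, with φ_0 = 1, φ_1 = x, φ_2 = x^2.
G =
  [2, 0, 2/3]
  [0, 2/3, 0]
  [2/3, 0, 2/5],
b = (-2/5, -14/15, -2/7).
Solving gives a_0 = 3/35, a_1 = -7/5, a_2 = -6/7, so
  g(x) = -6*x^2/7 - 7*x/5 + 3/35.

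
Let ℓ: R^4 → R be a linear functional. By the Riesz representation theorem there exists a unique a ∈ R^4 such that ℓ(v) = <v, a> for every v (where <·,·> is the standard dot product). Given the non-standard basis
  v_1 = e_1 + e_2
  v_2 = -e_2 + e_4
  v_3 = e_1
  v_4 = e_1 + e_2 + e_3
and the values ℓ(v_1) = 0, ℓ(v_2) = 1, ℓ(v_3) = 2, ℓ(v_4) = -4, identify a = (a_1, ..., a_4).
a = (2, -2, -4, -1)

Write a = (a_1, ..., a_4) in the standard basis. For each basis vector v_i, ℓ(v_i) = <v_i, a> is a linear equation in the a_j's. Collect the n equations into a matrix system V a = ℓ, where row i of V is v_i (expressed in the standard basis). Since V is invertible (lower-triangular with 1s on the diagonal, up to permutation), solve by back-substitution:
  V =
[[1, 1, 0, 0],
 [0, -1, 0, 1],
 [1, 0, 0, 0],
 [1, 1, 1, 0]]
  V a = (0, 1, 2, -4)
Solving gives a = (2, -2, -4, -1).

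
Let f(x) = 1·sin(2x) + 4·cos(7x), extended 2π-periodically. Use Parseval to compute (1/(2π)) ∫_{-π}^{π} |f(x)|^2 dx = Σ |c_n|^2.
Σ |c_n|^2 = 17/2

Expand |f|^2 and use orthogonality of {sin(nx), cos(mx)} on [-π, π]:
  ∫_{-π}^{π} sin(nx)^2 dx = π, ∫ cos(mx)^2 dx = π, and cross terms integrate to 0.
So ∫_{-π}^{π} f(x)^2 dx = 1^2 · π + 4^2 · π = (1 + 16)π.
Divide by 2π: (1 + 16)/2 = 17/2.
By Parseval, this equals Σ |c_n|^2.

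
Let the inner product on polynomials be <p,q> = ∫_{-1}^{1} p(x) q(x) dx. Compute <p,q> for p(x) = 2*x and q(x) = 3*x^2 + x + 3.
<p,q> = 4/3

Expand the product: p(x)·q(x) = 6*x^3 + 2*x^2 + 6*x.
∫_{-1}^{1} of each monomial x^k gives [2/(k+1) if k even, 0 if k odd]. Integrating term-by-term (or equivalently evaluating the antiderivative F(x) = 3*x^4/2 + 2*x^3/3 + 3*x^2 at the endpoints):
  F(1) − F(−1) = 31/6 − (23/6) = 4/3.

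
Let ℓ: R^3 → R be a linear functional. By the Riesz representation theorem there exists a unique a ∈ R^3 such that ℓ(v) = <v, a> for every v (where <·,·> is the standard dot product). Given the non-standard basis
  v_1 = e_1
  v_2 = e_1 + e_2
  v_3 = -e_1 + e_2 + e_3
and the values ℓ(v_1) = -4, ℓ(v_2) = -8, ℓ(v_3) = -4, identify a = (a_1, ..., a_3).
a = (-4, -4, -4)

Write a = (a_1, ..., a_3) in the standard basis. For each basis vector v_i, ℓ(v_i) = <v_i, a> is a linear equation in the a_j's. Collect the n equations into a matrix system V a = ℓ, where row i of V is v_i (expressed in the standard basis). Since V is invertible (lower-triangular with 1s on the diagonal, up to permutation), solve by back-substitution:
  V =
[[1, 0, 0],
 [1, 1, 0],
 [-1, 1, 1]]
  V a = (-4, -8, -4)
Solving gives a = (-4, -4, -4).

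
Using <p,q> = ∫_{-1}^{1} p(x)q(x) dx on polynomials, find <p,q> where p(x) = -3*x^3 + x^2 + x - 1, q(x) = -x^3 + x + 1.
<p,q> = -148/105

Expand the product: p(x)·q(x) = 3*x^6 - x^5 - 4*x^4 - x^3 + 2*x^2 - 1.
∫_{-1}^{1} of each monomial x^k gives [2/(k+1) if k even, 0 if k odd]. Integrating term-by-term (or equivalently evaluating the antiderivative F(x) = 3*x^7/7 - x^6/6 - 4*x^5/5 - x^4/4 + 2*x^3/3 - x at the endpoints):
  F(1) − F(−1) = -157/140 − (121/420) = -148/105.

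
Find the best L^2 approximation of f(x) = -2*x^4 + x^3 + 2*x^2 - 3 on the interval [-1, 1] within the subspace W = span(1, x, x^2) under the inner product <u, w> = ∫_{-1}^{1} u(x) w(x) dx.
g(x) = 2*x^2/7 + 3*x/5 - 99/35

The best approximation g ∈ W is the orthogonal projection of f onto W. Writing g = a_0 + a_1 x + a_2 x^2, the coefficients solve the normal equations G · a = b where
  G_{ij} = <φ_i, φ_j> and b_i = <f, φ_i>, with φ_0 = 1, φ_1 = x, φ_2 = x^2.
G =
  [2, 0, 2/3]
  [0, 2/3, 0]
  [2/3, 0, 2/5],
b = (-82/15, 2/5, -62/35).
Solving gives a_0 = -99/35, a_1 = 3/5, a_2 = 2/7, so
  g(x) = 2*x^2/7 + 3*x/5 - 99/35.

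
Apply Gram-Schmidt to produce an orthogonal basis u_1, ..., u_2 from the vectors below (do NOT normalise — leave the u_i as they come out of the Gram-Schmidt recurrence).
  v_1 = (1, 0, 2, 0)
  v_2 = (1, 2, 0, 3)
Orthogonal basis:
  u_1 = (1, 0, 2, 0)
  u_2 = (4/5, 2, -2/5, 3)

Apply the Gram-Schmidt recurrence
  u_1 = v_1
  u_i = v_i − Σ_{j<i} ((v_i · u_j) / (u_j · u_j)) · u_j.

Step by step this gives:
  u_1 = (1, 0, 2, 0)
  u_2 = (4/5, 2, -2/5, 3)

Orthogonality check:
  u_2 · u_1 = 0 (should be 0)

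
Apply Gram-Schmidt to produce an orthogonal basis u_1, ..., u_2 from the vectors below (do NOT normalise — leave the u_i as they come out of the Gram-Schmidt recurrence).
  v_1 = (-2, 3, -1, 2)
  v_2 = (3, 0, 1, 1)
Orthogonal basis:
  u_1 = (-2, 3, -1, 2)
  u_2 = (22/9, 5/6, 13/18, 14/9)

Apply the Gram-Schmidt recurrence
  u_1 = v_1
  u_i = v_i − Σ_{j<i} ((v_i · u_j) / (u_j · u_j)) · u_j.

Step by step this gives:
  u_1 = (-2, 3, -1, 2)
  u_2 = (22/9, 5/6, 13/18, 14/9)

Orthogonality check:
  u_2 · u_1 = 0 (should be 0)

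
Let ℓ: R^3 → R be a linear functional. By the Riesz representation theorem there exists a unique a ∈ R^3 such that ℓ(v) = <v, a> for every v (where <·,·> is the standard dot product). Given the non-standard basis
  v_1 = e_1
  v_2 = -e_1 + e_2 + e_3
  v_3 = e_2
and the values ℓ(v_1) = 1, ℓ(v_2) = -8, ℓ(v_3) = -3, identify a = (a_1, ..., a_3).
a = (1, -3, -4)

Write a = (a_1, ..., a_3) in the standard basis. For each basis vector v_i, ℓ(v_i) = <v_i, a> is a linear equation in the a_j's. Collect the n equations into a matrix system V a = ℓ, where row i of V is v_i (expressed in the standard basis). Since V is invertible (lower-triangular with 1s on the diagonal, up to permutation), solve by back-substitution:
  V =
[[1, 0, 0],
 [-1, 1, 1],
 [0, 1, 0]]
  V a = (1, -8, -3)
Solving gives a = (1, -3, -4).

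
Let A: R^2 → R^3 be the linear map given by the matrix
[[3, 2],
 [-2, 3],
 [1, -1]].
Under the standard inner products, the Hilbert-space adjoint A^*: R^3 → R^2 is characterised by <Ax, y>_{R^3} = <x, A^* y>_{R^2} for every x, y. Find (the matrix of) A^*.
A^* = A^T =
[[3, -2, 1],
 [2, 3, -1]]

For real matrices with standard dot products, the defining identity <Ax, y> = <x, A^* y> gives (Ax)^T y = x^T (A^*) y, i.e. x^T A^T y = x^T (A^*) y. Since this holds for all x, y, we must have A^* = A^T. Therefore
A^* =
[[3, -2, 1],
 [2, 3, -1]].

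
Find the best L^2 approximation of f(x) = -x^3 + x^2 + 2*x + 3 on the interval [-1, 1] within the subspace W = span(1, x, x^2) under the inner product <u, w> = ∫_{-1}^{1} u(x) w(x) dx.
g(x) = x^2 + 7*x/5 + 3

The best approximation g ∈ W is the orthogonal projection of f onto W. Writing g = a_0 + a_1 x + a_2 x^2, the coefficients solve the normal equations G · a = b where
  G_{ij} = <φ_i, φ_j> and b_i = <f, φ_i>, with φ_0 = 1, φ_1 = x, φ_2 = x^2.
G =
  [2, 0, 2/3]
  [0, 2/3, 0]
  [2/3, 0, 2/5],
b = (20/3, 14/15, 12/5).
Solving gives a_0 = 3, a_1 = 7/5, a_2 = 1, so
  g(x) = x^2 + 7*x/5 + 3.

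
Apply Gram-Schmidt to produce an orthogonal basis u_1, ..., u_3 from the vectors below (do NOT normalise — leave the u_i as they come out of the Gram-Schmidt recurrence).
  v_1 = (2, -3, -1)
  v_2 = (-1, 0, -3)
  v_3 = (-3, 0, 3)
Orthogonal basis:
  u_1 = (2, -3, -1)
  u_2 = (-8/7, 3/14, -41/14)
  u_3 = (-324/139, -252/139, 108/139)

Apply the Gram-Schmidt recurrence
  u_1 = v_1
  u_i = v_i − Σ_{j<i} ((v_i · u_j) / (u_j · u_j)) · u_j.

Step by step this gives:
  u_1 = (2, -3, -1)
  u_2 = (-8/7, 3/14, -41/14)
  u_3 = (-324/139, -252/139, 108/139)

Orthogonality check:
  u_2 · u_1 = 0 (should be 0)
  u_3 · u_1 = 0 (should be 0)
  u_3 · u_2 = 0 (should be 0)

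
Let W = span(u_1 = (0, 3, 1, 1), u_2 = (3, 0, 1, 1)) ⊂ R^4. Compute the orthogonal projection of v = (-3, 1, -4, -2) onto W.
proj_W(v) = (-53/13, -1/13, -18/13, -18/13)

Set up U = [u_1 | ... | u_2] ∈ R^(4×2). The projector onto W = col(U) is P = U (U^T U)^(-1) U^T.
Compute U^T U =
  [11, 2]
  [2, 11],
and U^T v = (-3, -15).
Solve U^T U · c = U^T v for the coefficients: c = (-1/39, -53/39). The projection is proj_W(v) = U c.
Check: (v - proj_W(v)) · u_1 = 0  (should be 0).
Check: (v - proj_W(v)) · u_2 = 0  (should be 0).
Result: proj_W(v) = (-53/13, -1/13, -18/13, -18/13).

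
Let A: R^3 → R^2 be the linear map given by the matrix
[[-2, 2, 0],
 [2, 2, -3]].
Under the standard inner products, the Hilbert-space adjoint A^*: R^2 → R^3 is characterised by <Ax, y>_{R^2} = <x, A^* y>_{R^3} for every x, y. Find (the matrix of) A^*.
A^* = A^T =
[[-2, 2],
 [2, 2],
 [0, -3]]

For real matrices with standard dot products, the defining identity <Ax, y> = <x, A^* y> gives (Ax)^T y = x^T (A^*) y, i.e. x^T A^T y = x^T (A^*) y. Since this holds for all x, y, we must have A^* = A^T. Therefore
A^* =
[[-2, 2],
 [2, 2],
 [0, -3]].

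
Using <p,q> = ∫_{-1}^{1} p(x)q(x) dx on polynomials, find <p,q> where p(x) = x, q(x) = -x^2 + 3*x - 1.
<p,q> = 2

Expand the product: p(x)·q(x) = -x^3 + 3*x^2 - x.
∫_{-1}^{1} of each monomial x^k gives [2/(k+1) if k even, 0 if k odd]. Integrating term-by-term (or equivalently evaluating the antiderivative F(x) = -x^4/4 + x^3 - x^2/2 at the endpoints):
  F(1) − F(−1) = 1/4 − (-7/4) = 2.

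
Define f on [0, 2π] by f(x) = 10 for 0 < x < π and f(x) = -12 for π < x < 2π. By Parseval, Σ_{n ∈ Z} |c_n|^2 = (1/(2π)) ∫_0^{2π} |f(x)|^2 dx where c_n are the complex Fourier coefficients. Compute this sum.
Σ |c_n|^2 = 122

Parseval equates the L^2 energy of f (normalised by 1/(2π)) with the ℓ^2 sum of its Fourier coefficients: (1/(2π)) ∫_0^{2π} |f|^2 = Σ |c_n|^2.
Compute the left side: (1/(2π)) [∫_0^π 10^2 dx + ∫_π^{2π} (-12)^2 dx] = (1/(2π)) · (100π + 144π) = (100 + 144)/2 = 122.
So Σ_{n ∈ Z} |c_n|^2 = 122.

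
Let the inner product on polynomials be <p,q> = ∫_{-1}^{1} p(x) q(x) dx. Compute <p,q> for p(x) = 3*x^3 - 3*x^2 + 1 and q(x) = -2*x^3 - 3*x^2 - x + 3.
<p,q> = -46/35

Expand the product: p(x)·q(x) = -6*x^6 - 3*x^5 + 6*x^4 + 10*x^3 - 12*x^2 - x + 3.
∫_{-1}^{1} of each monomial x^k gives [2/(k+1) if k even, 0 if k odd]. Integrating term-by-term (or equivalently evaluating the antiderivative F(x) = -6*x^7/7 - x^6/2 + 6*x^5/5 + 5*x^4/2 - 4*x^3 - x^2/2 + 3*x at the endpoints):
  F(1) − F(−1) = 59/70 − (151/70) = -46/35.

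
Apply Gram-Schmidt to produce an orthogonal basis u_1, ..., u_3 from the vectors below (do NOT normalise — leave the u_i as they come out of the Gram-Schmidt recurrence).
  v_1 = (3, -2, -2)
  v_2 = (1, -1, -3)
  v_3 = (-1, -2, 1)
Orthogonal basis:
  u_1 = (3, -2, -2)
  u_2 = (-16/17, 5/17, -29/17)
  u_3 = (-38/33, -133/66, 19/66)

Apply the Gram-Schmidt recurrence
  u_1 = v_1
  u_i = v_i − Σ_{j<i} ((v_i · u_j) / (u_j · u_j)) · u_j.

Step by step this gives:
  u_1 = (3, -2, -2)
  u_2 = (-16/17, 5/17, -29/17)
  u_3 = (-38/33, -133/66, 19/66)

Orthogonality check:
  u_2 · u_1 = 0 (should be 0)
  u_3 · u_1 = 0 (should be 0)
  u_3 · u_2 = 0 (should be 0)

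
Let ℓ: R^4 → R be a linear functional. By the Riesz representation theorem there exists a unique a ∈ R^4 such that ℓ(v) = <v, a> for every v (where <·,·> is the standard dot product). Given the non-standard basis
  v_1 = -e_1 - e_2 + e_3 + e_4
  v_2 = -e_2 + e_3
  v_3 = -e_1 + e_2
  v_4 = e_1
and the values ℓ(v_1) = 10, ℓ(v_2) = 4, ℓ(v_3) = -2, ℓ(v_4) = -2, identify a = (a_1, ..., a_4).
a = (-2, -4, 0, 4)

Write a = (a_1, ..., a_4) in the standard basis. For each basis vector v_i, ℓ(v_i) = <v_i, a> is a linear equation in the a_j's. Collect the n equations into a matrix system V a = ℓ, where row i of V is v_i (expressed in the standard basis). Since V is invertible (lower-triangular with 1s on the diagonal, up to permutation), solve by back-substitution:
  V =
[[-1, -1, 1, 1],
 [0, -1, 1, 0],
 [-1, 1, 0, 0],
 [1, 0, 0, 0]]
  V a = (10, 4, -2, -2)
Solving gives a = (-2, -4, 0, 4).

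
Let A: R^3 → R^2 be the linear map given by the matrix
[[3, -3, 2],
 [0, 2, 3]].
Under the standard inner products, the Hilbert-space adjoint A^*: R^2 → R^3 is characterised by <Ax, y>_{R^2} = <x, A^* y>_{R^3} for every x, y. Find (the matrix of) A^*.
A^* = A^T =
[[3, 0],
 [-3, 2],
 [2, 3]]

For real matrices with standard dot products, the defining identity <Ax, y> = <x, A^* y> gives (Ax)^T y = x^T (A^*) y, i.e. x^T A^T y = x^T (A^*) y. Since this holds for all x, y, we must have A^* = A^T. Therefore
A^* =
[[3, 0],
 [-3, 2],
 [2, 3]].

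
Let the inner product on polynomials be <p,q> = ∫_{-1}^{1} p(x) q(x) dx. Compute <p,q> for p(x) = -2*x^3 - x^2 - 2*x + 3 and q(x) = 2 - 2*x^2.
<p,q> = 112/15

Expand the product: p(x)·q(x) = 4*x^5 + 2*x^4 - 8*x^2 - 4*x + 6.
∫_{-1}^{1} of each monomial x^k gives [2/(k+1) if k even, 0 if k odd]. Integrating term-by-term (or equivalently evaluating the antiderivative F(x) = 2*x^6/3 + 2*x^5/5 - 8*x^3/3 - 2*x^2 + 6*x at the endpoints):
  F(1) − F(−1) = 12/5 − (-76/15) = 112/15.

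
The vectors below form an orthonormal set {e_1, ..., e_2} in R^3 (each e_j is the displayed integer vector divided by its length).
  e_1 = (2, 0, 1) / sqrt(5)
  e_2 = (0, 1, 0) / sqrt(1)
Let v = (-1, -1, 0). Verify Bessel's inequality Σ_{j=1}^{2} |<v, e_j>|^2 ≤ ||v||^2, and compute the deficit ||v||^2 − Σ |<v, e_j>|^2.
Σ |<v, e_j>|^2 = 9/5; ||v||^2 = 2; deficit = 1/5

Write each e_j = u_j / sqrt(<u_j, u_j>) where u_j is the displayed integer vector. Then <v, e_j> = <v, u_j> / sqrt(<u_j, u_j>), so |<v, e_j>|^2 = <v, u_j>^2 / <u_j, u_j>.
Coefficients: <v, e_1> = -2/sqrt(5), <v, e_2> = -1/sqrt(1).
Square and sum: Σ |<v, e_j>|^2 = 9/5.
Compute ||v||^2 = v·v = 2.
Deficit = 2 − 9/5 = 1/5 ≥ 0, confirming Bessel's inequality. (The deficit equals ||v − Σ <v,e_j> e_j||^2, the squared distance from v to span{e_j}.)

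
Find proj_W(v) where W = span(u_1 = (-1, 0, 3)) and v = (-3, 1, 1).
proj_W(v) = (-3/5, 0, 9/5)

Set up U = [u_1 | ... | u_1] ∈ R^(3×1). The projector onto W = col(U) is P = U (U^T U)^(-1) U^T.
Compute U^T U =
  [10],
and U^T v = (6).
Solve U^T U · c = U^T v for the coefficients: c = (3/5). The projection is proj_W(v) = U c.
Check: (v - proj_W(v)) · u_1 = 0  (should be 0).
Result: proj_W(v) = (-3/5, 0, 9/5).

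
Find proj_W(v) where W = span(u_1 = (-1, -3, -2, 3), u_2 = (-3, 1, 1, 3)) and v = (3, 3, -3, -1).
proj_W(v) = (245/137, 25/137, -7/137, -309/137)

Set up U = [u_1 | ... | u_2] ∈ R^(4×2). The projector onto W = col(U) is P = U (U^T U)^(-1) U^T.
Compute U^T U =
  [23, 7]
  [7, 20],
and U^T v = (-9, -12).
Solve U^T U · c = U^T v for the coefficients: c = (-32/137, -71/137). The projection is proj_W(v) = U c.
Check: (v - proj_W(v)) · u_1 = 0  (should be 0).
Check: (v - proj_W(v)) · u_2 = 0  (should be 0).
Result: proj_W(v) = (245/137, 25/137, -7/137, -309/137).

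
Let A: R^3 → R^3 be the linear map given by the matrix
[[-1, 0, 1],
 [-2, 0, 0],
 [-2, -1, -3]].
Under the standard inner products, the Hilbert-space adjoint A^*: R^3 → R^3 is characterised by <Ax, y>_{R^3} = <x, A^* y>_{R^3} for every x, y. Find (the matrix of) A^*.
A^* = A^T =
[[-1, -2, -2],
 [0, 0, -1],
 [1, 0, -3]]

For real matrices with standard dot products, the defining identity <Ax, y> = <x, A^* y> gives (Ax)^T y = x^T (A^*) y, i.e. x^T A^T y = x^T (A^*) y. Since this holds for all x, y, we must have A^* = A^T. Therefore
A^* =
[[-1, -2, -2],
 [0, 0, -1],
 [1, 0, -3]].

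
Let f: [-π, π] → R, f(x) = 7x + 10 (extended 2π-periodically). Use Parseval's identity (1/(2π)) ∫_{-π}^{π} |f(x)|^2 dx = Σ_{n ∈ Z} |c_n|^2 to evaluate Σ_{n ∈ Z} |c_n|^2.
Σ |c_n|^2 = 49π^2/3 + 100

Expand and integrate term by term over [-π, π]:
  ∫ (7x)^2 dx = 49·(2π^3/3); ∫ 2·7·(10)·x dx = 0 (odd integrand); ∫ 10^2 dx = 100·2π.
So (1/(2π)) ∫_{-π}^{π} (7x + 10)^2 dx = 49π^2/3 + 100 = 49π^2/3 + 100.
Parseval ⇒ Σ |c_n|^2 = 49π^2/3 + 100.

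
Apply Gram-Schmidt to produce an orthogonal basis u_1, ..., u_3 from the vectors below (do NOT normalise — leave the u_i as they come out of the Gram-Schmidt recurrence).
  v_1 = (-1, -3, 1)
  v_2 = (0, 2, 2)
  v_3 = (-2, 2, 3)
Orthogonal basis:
  u_1 = (-1, -3, 1)
  u_2 = (-4/11, 10/11, 26/11)
  u_3 = (-14/9, 7/18, -7/18)

Apply the Gram-Schmidt recurrence
  u_1 = v_1
  u_i = v_i − Σ_{j<i} ((v_i · u_j) / (u_j · u_j)) · u_j.

Step by step this gives:
  u_1 = (-1, -3, 1)
  u_2 = (-4/11, 10/11, 26/11)
  u_3 = (-14/9, 7/18, -7/18)

Orthogonality check:
  u_2 · u_1 = 0 (should be 0)
  u_3 · u_1 = 0 (should be 0)
  u_3 · u_2 = 0 (should be 0)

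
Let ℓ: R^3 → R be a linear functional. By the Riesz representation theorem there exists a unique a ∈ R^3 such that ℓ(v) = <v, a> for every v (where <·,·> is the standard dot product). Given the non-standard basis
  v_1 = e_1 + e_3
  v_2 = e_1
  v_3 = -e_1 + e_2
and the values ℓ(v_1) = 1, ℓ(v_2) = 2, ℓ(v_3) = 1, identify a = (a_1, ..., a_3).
a = (2, 3, -1)

Write a = (a_1, ..., a_3) in the standard basis. For each basis vector v_i, ℓ(v_i) = <v_i, a> is a linear equation in the a_j's. Collect the n equations into a matrix system V a = ℓ, where row i of V is v_i (expressed in the standard basis). Since V is invertible (lower-triangular with 1s on the diagonal, up to permutation), solve by back-substitution:
  V =
[[1, 0, 1],
 [1, 0, 0],
 [-1, 1, 0]]
  V a = (1, 2, 1)
Solving gives a = (2, 3, -1).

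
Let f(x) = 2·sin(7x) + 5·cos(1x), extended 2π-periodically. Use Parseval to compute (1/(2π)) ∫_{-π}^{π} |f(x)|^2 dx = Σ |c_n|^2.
Σ |c_n|^2 = 29/2

Expand |f|^2 and use orthogonality of {sin(nx), cos(mx)} on [-π, π]:
  ∫_{-π}^{π} sin(nx)^2 dx = π, ∫ cos(mx)^2 dx = π, and cross terms integrate to 0.
So ∫_{-π}^{π} f(x)^2 dx = 2^2 · π + 5^2 · π = (4 + 25)π.
Divide by 2π: (4 + 25)/2 = 29/2.
By Parseval, this equals Σ |c_n|^2.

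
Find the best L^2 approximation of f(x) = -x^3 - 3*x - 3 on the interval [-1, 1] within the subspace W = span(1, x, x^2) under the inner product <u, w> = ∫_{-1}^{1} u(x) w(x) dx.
g(x) = -18*x/5 - 3

The best approximation g ∈ W is the orthogonal projection of f onto W. Writing g = a_0 + a_1 x + a_2 x^2, the coefficients solve the normal equations G · a = b where
  G_{ij} = <φ_i, φ_j> and b_i = <f, φ_i>, with φ_0 = 1, φ_1 = x, φ_2 = x^2.
G =
  [2, 0, 2/3]
  [0, 2/3, 0]
  [2/3, 0, 2/5],
b = (-6, -12/5, -2).
Solving gives a_0 = -3, a_1 = -18/5, a_2 = 0, so
  g(x) = -18*x/5 - 3.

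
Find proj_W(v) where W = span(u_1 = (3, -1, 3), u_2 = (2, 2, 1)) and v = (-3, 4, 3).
proj_W(v) = (33/122, 317/122, -45/61)

Set up U = [u_1 | ... | u_2] ∈ R^(3×2). The projector onto W = col(U) is P = U (U^T U)^(-1) U^T.
Compute U^T U =
  [19, 7]
  [7, 9],
and U^T v = (-4, 5).
Solve U^T U · c = U^T v for the coefficients: c = (-71/122, 123/122). The projection is proj_W(v) = U c.
Check: (v - proj_W(v)) · u_1 = 0  (should be 0).
Check: (v - proj_W(v)) · u_2 = 0  (should be 0).
Result: proj_W(v) = (33/122, 317/122, -45/61).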